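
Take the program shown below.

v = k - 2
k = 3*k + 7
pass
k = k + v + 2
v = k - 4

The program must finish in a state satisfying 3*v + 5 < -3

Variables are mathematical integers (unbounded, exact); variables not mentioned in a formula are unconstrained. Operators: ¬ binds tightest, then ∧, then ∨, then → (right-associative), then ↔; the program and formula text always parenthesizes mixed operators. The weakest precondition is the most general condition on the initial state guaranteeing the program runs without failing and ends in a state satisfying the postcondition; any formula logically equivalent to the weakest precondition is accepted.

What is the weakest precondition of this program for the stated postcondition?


Working backward. After the program, the postcondition 3*v + 5 < -3 must hold; in canonical form it is 3*v < -8.
Before v := k - 4: 3*k < 4
Before k := k + v + 2: 3*k + 3*v < -2
Before skip: 3*k + 3*v < -2
Before k := 3*k + 7: 9*k + 3*v < -23
Before v := k - 2: 12*k < -17
Answer: WP = 12*k < -17


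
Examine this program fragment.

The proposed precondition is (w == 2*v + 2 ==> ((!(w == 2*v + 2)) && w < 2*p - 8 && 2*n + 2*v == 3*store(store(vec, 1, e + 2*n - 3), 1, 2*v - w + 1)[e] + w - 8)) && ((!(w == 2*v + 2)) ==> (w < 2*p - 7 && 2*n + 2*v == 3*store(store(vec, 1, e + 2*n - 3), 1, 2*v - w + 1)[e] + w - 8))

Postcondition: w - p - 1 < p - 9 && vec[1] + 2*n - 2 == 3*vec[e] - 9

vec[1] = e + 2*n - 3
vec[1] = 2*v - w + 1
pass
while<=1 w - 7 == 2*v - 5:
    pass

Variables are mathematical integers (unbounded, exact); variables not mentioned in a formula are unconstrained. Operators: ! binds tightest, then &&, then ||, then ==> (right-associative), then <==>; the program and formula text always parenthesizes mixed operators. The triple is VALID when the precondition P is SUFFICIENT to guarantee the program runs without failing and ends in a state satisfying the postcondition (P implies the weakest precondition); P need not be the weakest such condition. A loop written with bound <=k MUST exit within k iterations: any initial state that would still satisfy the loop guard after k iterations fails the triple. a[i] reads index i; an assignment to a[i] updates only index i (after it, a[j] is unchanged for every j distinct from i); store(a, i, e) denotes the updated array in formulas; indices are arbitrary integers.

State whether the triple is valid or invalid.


Working backward. After the program, the postcondition w - p - 1 < p - 9 && vec[1] + 2*n - 2 == 3*vec[e] - 9 must hold; in canonical form it is w < 2*p - 8 && vec[1] + 2*n == 3*vec[e] - 7.
Before the loop (bound <=1), unroll the exhaustion recursion (WP_0 = exit-now case; WP_j = one more guarded iteration, up to j = 1):
  WP_0: (!(w == 2*v + 2)) && w < 2*p - 8 && vec[1] + 2*n == 3*vec[e] - 7
  WP_1: (w == 2*v + 2 ==> ((!(w == 2*v + 2)) && w < 2*p - 8 && vec[1] + 2*n == 3*vec[e] - 7)) && ((!(w == 2*v + 2)) ==> (w < 2*p - 8 && vec[1] + 2*n == 3*vec[e] - 7))
So before the loop: (w == 2*v + 2 ==> ((!(w == 2*v + 2)) && w < 2*p - 8 && vec[1] + 2*n == 3*vec[e] - 7)) && ((!(w == 2*v + 2)) ==> (w < 2*p - 8 && vec[1] + 2*n == 3*vec[e] - 7))
Before skip: (w == 2*v + 2 ==> ((!(w == 2*v + 2)) && w < 2*p - 8 && vec[1] + 2*n == 3*vec[e] - 7)) && ((!(w == 2*v + 2)) ==> (w < 2*p - 8 && vec[1] + 2*n == 3*vec[e] - 7))
Before vec[1] := 2*v - w + 1: (w == 2*v + 2 ==> ((!(w == 2*v + 2)) && w < 2*p - 8 && 2*n + 2*v == 3*store(vec, 1, 2*v - w + 1)[e] + w - 8)) && ((!(w == 2*v + 2)) ==> (w < 2*p - 8 && 2*n + 2*v == 3*store(vec, 1, 2*v - w + 1)[e] + w - 8))
Before vec[1] := e + 2*n - 3: (w == 2*v + 2 ==> ((!(w == 2*v + 2)) && w < 2*p - 8 && 2*n + 2*v == 3*store(store(vec, 1, e + 2*n - 3), 1, 2*v - w + 1)[e] + w - 8)) && ((!(w == 2*v + 2)) ==> (w < 2*p - 8 && 2*n + 2*v == 3*store(store(vec, 1, e + 2*n - 3), 1, 2*v - w + 1)[e] + w - 8))
The weakest precondition is (w == 2*v + 2 ==> ((!(w == 2*v + 2)) && w < 2*p - 8 && 2*n + 2*v == 3*store(store(vec, 1, e + 2*n - 3), 1, 2*v - w + 1)[e] + w - 8)) && ((!(w == 2*v + 2)) ==> (w < 2*p - 8 && 2*n + 2*v == 3*store(store(vec, 1, e + 2*n - 3), 1, 2*v - w + 1)[e] + w - 8)).
Check whether (w == 2*v + 2 ==> ((!(w == 2*v + 2)) && w < 2*p - 8 && 2*n + 2*v == 3*store(store(vec, 1, e + 2*n - 3), 1, 2*v - w + 1)[e] + w - 8)) && ((!(w == 2*v + 2)) ==> (w < 2*p - 7 && 2*n + 2*v == 3*store(store(vec, 1, e + 2*n - 3), 1, 2*v - w + 1)[e] + w - 8)) implies it.
Countermodel: at the initial state e = 9, n = -8, p = 4, v = -2, vec = {[1] = 8, [9] = -4, elsewhere 8}, w = 0, the precondition holds but the weakest precondition fails.
Answer: invalid


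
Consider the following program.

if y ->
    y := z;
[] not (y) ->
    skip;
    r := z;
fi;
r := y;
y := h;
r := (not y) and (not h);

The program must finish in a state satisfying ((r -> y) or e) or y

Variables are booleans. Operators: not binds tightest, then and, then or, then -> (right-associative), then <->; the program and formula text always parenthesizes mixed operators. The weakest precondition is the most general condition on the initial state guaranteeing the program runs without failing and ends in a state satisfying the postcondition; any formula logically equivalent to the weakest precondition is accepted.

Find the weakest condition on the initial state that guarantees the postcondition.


Working backward. After the program, the postcondition ((r -> y) or e) or y must hold; in canonical form it is (r -> y) or e or y.
Before r := (not y) and (not h): (((not y) and (not h)) -> y) or e or y
Before y := h: ((not h) -> h) or e or h
Before r := y: ((not h) -> h) or e or h
Then branch requires ((not h) -> h) or e or h; else branch requires ((not h) -> h) or e or h.
Before the if: (y -> (((not h) -> h) or e or h)) and ((not y) -> (((not h) -> h) or e or h))
Answer: WP = (y -> (((not h) -> h) or e or h)) and ((not y) -> (((not h) -> h) or e or h))


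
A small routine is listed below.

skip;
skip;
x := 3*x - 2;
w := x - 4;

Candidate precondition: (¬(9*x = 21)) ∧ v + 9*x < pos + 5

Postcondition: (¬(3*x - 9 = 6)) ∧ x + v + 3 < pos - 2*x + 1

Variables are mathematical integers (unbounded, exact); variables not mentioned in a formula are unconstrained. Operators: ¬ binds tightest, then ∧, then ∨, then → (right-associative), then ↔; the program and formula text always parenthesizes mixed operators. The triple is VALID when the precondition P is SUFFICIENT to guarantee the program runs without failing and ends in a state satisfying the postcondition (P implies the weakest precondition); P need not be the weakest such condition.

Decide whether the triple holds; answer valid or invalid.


Working backward. After the program, the postcondition (¬(3*x - 9 = 6)) ∧ x + v + 3 < pos - 2*x + 1 must hold; in canonical form it is (¬(3*x = 15)) ∧ v + 3*x < pos - 2.
Before w := x - 4: (¬(3*x = 15)) ∧ v + 3*x < pos - 2
Before x := 3*x - 2: (¬(9*x = 21)) ∧ v + 9*x < pos + 4
Before skip: (¬(9*x = 21)) ∧ v + 9*x < pos + 4
Before skip: (¬(9*x = 21)) ∧ v + 9*x < pos + 4
The weakest precondition is (¬(9*x = 21)) ∧ v + 9*x < pos + 4.
Check whether (¬(9*x = 21)) ∧ v + 9*x < pos + 5 implies it.
Countermodel: at the initial state pos = 0, v = 4, x = 0, the precondition holds but the weakest precondition fails.
Answer: invalid


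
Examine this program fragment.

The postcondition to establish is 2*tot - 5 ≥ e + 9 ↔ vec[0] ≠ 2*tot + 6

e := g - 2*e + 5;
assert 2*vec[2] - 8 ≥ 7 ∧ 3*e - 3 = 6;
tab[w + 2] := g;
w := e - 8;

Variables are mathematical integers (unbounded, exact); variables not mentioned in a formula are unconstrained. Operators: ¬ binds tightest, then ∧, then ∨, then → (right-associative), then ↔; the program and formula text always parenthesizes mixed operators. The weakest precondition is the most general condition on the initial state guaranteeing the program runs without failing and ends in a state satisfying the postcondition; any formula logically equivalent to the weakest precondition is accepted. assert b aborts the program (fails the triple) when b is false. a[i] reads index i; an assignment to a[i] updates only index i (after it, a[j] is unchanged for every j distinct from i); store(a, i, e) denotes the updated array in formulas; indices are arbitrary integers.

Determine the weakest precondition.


Working backward. After the program, the postcondition 2*tot - 5 ≥ e + 9 ↔ vec[0] ≠ 2*tot + 6 must hold; in canonical form it is 2*tot ≥ e + 14 ↔ vec[0] ≠ 2*tot + 6.
Before w := e - 8: 2*tot ≥ e + 14 ↔ vec[0] ≠ 2*tot + 6
Before tab[w + 2] := g: 2*tot ≥ e + 14 ↔ vec[0] ≠ 2*tot + 6
Before assert 2*vec[2] - 8 ≥ 7 ∧ 3*e - 3 = 6: 2*vec[2] ≥ 15 ∧ 3*e = 9 ∧ (2*tot ≥ e + 14 ↔ vec[0] ≠ 2*tot + 6)
Before e := g - 2*e + 5: 2*vec[2] ≥ 15 ∧ 3*g = 6*e - 6 ∧ (2*e + 2*tot ≥ g + 19 ↔ vec[0] ≠ 2*tot + 6)
Answer: WP = 2*vec[2] ≥ 15 ∧ 3*g = 6*e - 6 ∧ (2*e + 2*tot ≥ g + 19 ↔ vec[0] ≠ 2*tot + 6)


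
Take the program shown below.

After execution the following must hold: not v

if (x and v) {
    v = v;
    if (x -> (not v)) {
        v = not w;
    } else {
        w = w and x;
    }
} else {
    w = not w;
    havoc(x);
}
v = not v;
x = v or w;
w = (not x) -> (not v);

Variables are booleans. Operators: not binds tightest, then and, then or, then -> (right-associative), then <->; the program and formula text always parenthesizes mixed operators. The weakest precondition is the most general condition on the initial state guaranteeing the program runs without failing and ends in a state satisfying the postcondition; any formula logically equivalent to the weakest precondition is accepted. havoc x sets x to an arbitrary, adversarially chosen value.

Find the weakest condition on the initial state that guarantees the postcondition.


Working backward. After the program, not v must hold.
Before w := (not x) -> (not v): not v
Before x := v or w: not v
Before v := not v: v
Then branch requires ((x -> (not v)) -> (not w)) and ((not (x -> (not v))) -> v); else branch requires v.
Before the if: ((x and v) -> (((x -> (not v)) -> (not w)) and ((not (x -> (not v))) -> v))) and ((not (x and v)) -> v)
Answer: WP = ((x and v) -> (((x -> (not v)) -> (not w)) and ((not (x -> (not v))) -> v))) and ((not (x and v)) -> v)


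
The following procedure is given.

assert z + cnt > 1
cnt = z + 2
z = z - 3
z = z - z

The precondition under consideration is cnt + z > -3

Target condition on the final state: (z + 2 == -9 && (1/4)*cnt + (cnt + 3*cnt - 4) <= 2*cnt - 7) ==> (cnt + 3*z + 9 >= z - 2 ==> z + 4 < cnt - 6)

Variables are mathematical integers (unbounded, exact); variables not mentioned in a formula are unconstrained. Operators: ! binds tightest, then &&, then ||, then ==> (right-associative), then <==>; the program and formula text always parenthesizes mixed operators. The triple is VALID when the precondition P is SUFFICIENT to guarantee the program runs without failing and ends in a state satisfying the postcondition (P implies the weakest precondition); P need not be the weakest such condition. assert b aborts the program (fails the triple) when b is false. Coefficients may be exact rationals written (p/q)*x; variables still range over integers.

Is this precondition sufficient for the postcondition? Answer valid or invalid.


Working backward. After the program, the postcondition (z + 2 == -9 && (1/4)*cnt + (cnt + 3*cnt - 4) <= 2*cnt - 7) ==> (cnt + 3*z + 9 >= z - 2 ==> z + 4 < cnt - 6) must hold; in canonical form it is (z == -11 && (9/4)*cnt <= -3) ==> (cnt + 2*z >= -11 ==> z < cnt - 10).
Before z := z - z: true
Before z := z - 3: true
Before cnt := z + 2: true
Before assert z + cnt > 1: cnt + z > 1
The weakest precondition is cnt + z > 1.
Check whether cnt + z > -3 implies it.
Countermodel: at the initial state cnt = -2, z = 0, the precondition holds but the weakest precondition fails.
Answer: invalid


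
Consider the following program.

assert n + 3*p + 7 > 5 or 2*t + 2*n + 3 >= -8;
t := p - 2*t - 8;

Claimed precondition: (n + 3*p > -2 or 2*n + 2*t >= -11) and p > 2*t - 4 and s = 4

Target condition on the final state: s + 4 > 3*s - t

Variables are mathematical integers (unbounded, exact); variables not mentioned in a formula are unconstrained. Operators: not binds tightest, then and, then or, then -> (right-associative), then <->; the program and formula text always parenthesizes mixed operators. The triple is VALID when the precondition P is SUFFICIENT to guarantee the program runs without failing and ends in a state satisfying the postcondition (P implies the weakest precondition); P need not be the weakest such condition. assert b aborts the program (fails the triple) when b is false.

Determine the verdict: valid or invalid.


Working backward. After the program, the postcondition s + 4 > 3*s - t must hold; in canonical form it is t > 2*s - 4.
Before t := p - 2*t - 8: p > 2*s + 2*t + 4
Before assert n + 3*p + 7 > 5 or 2*t + 2*n + 3 >= -8: (n + 3*p > -2 or 2*n + 2*t >= -11) and p > 2*s + 2*t + 4
The weakest precondition is (n + 3*p > -2 or 2*n + 2*t >= -11) and p > 2*s + 2*t + 4.
Check whether (n + 3*p > -2 or 2*n + 2*t >= -11) and p > 2*t - 4 and s = 4 implies it.
Countermodel: at the initial state n = 0, p = 0, s = 4, t = -6, the precondition holds but the weakest precondition fails.
Answer: invalid


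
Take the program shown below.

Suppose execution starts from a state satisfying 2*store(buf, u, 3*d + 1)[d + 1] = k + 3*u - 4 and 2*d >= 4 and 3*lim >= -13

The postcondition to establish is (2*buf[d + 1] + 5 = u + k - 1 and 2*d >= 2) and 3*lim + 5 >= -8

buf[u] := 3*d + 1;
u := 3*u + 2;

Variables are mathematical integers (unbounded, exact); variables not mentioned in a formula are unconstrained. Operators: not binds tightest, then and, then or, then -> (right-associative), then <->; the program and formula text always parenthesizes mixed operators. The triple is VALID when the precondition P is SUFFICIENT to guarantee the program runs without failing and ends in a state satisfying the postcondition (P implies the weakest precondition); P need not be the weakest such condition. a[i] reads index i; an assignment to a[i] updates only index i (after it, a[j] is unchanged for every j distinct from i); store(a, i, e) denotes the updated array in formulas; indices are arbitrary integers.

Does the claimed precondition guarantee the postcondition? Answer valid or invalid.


Working backward. After the program, the postcondition (2*buf[d + 1] + 5 = u + k - 1 and 2*d >= 2) and 3*lim + 5 >= -8 must hold; in canonical form it is 2*buf[d + 1] = k + u - 6 and 2*d >= 2 and 3*lim >= -13.
Before u := 3*u + 2: 2*buf[d + 1] = k + 3*u - 4 and 2*d >= 2 and 3*lim >= -13
Before buf[u] := 3*d + 1: 2*store(buf, u, 3*d + 1)[d + 1] = k + 3*u - 4 and 2*d >= 2 and 3*lim >= -13
The weakest precondition is 2*store(buf, u, 3*d + 1)[d + 1] = k + 3*u - 4 and 2*d >= 2 and 3*lim >= -13.
Check whether 2*store(buf, u, 3*d + 1)[d + 1] = k + 3*u - 4 and 2*d >= 4 and 3*lim >= -13 implies it.
Every state satisfying the precondition satisfies the weakest precondition: the implication holds.
Answer: valid


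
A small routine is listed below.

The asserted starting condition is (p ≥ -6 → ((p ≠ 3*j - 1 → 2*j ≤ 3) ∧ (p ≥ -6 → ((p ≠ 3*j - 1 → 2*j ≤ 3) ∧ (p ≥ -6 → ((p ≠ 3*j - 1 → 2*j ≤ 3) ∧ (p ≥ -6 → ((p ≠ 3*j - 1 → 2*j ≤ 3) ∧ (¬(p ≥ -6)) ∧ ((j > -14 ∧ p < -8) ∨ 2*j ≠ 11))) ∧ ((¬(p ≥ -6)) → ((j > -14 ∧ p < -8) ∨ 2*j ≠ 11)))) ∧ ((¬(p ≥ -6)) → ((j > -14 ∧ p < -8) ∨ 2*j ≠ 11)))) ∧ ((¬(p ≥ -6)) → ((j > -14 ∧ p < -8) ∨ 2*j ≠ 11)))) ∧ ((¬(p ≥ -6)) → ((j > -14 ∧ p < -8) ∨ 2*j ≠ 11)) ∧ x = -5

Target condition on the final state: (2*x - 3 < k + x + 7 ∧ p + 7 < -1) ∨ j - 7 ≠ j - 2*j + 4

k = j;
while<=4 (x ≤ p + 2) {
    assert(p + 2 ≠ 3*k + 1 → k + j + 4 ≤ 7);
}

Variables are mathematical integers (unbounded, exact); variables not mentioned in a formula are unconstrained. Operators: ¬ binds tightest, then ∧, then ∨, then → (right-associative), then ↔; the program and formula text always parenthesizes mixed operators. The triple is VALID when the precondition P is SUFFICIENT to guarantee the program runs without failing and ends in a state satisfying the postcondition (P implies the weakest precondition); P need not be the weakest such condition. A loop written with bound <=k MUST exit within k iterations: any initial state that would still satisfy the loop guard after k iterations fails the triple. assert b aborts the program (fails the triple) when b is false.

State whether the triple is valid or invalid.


Working backward. After the program, the postcondition (2*x - 3 < k + x + 7 ∧ p + 7 < -1) ∨ j - 7 ≠ j - 2*j + 4 must hold; in canonical form it is (x < k + 10 ∧ p < -8) ∨ 2*j ≠ 11.
Before the loop (bound <=4), unroll the exhaustion recursion (WP_0 = exit-now case; WP_j = one more guarded iteration, up to j = 4):
  WP_0: (¬(x ≤ p + 2)) ∧ ((x < k + 10 ∧ p < -8) ∨ 2*j ≠ 11)
  WP_1: (x ≤ p + 2 → ((p ≠ 3*k - 1 → j + k ≤ 3) ∧ (¬(x ≤ p + 2)) ∧ ((x < k + 10 ∧ p < -8) ∨ 2*j ≠ 11))) ∧ ((¬(x ≤ p + 2)) → ((x < k + 10 ∧ p < -8) ∨ 2*j ≠ 11))
  WP_2: (x ≤ p + 2 → ((p ≠ 3*k - 1 → j + k ≤ 3) ∧ (x ≤ p + 2 → ((p ≠ 3*k - 1 → j + k ≤ 3) ∧ (¬(x ≤ p + 2)) ∧ ((x < k + 10 ∧ p < -8) ∨ 2*j ≠ 11))) ∧ ((¬(x ≤ p + 2)) → ((x < k + 10 ∧ p < -8) ∨ 2*j ≠ 11)))) ∧ ((¬(x ≤ p + 2)) → ((x < k + 10 ∧ p < -8) ∨ 2*j ≠ 11))
  WP_3: (x ≤ p + 2 → ((p ≠ 3*k - 1 → j + k ≤ 3) ∧ (x ≤ p + 2 → ((p ≠ 3*k - 1 → j + k ≤ 3) ∧ (x ≤ p + 2 → ((p ≠ 3*k - 1 → j + k ≤ 3) ∧ (¬(x ≤ p + 2)) ∧ ((x < k + 10 ∧ p < -8) ∨ 2*j ≠ 11))) ∧ ((¬(x ≤ p + 2)) → ((x < k + 10 ∧ p < -8) ∨ 2*j ≠ 11)))) ∧ ((¬(x ≤ p + 2)) → ((x < k + 10 ∧ p < -8) ∨ 2*j ≠ 11)))) ∧ ((¬(x ≤ p + 2)) → ((x < k + 10 ∧ p < -8) ∨ 2*j ≠ 11))
  WP_4: (x ≤ p + 2 → ((p ≠ 3*k - 1 → j + k ≤ 3) ∧ (x ≤ p + 2 → ((p ≠ 3*k - 1 → j + k ≤ 3) ∧ (x ≤ p + 2 → ((p ≠ 3*k - 1 → j + k ≤ 3) ∧ (x ≤ p + 2 → ((p ≠ 3*k - 1 → j + k ≤ 3) ∧ (¬(x ≤ p + 2)) ∧ ((x < k + 10 ∧ p < -8) ∨ 2*j ≠ 11))) ∧ ((¬(x ≤ p + 2)) → ((x < k + 10 ∧ p < -8) ∨ 2*j ≠ 11)))) ∧ ((¬(x ≤ p + 2)) → ((x < k + 10 ∧ p < -8) ∨ 2*j ≠ 11)))) ∧ ((¬(x ≤ p + 2)) → ((x < k + 10 ∧ p < -8) ∨ 2*j ≠ 11)))) ∧ ((¬(x ≤ p + 2)) → ((x < k + 10 ∧ p < -8) ∨ 2*j ≠ 11))
So before the loop: (x ≤ p + 2 → ((p ≠ 3*k - 1 → j + k ≤ 3) ∧ (x ≤ p + 2 → ((p ≠ 3*k - 1 → j + k ≤ 3) ∧ (x ≤ p + 2 → ((p ≠ 3*k - 1 → j + k ≤ 3) ∧ (x ≤ p + 2 → ((p ≠ 3*k - 1 → j + k ≤ 3) ∧ (¬(x ≤ p + 2)) ∧ ((x < k + 10 ∧ p < -8) ∨ 2*j ≠ 11))) ∧ ((¬(x ≤ p + 2)) → ((x < k + 10 ∧ p < -8) ∨ 2*j ≠ 11)))) ∧ ((¬(x ≤ p + 2)) → ((x < k + 10 ∧ p < -8) ∨ 2*j ≠ 11)))) ∧ ((¬(x ≤ p + 2)) → ((x < k + 10 ∧ p < -8) ∨ 2*j ≠ 11)))) ∧ ((¬(x ≤ p + 2)) → ((x < k + 10 ∧ p < -8) ∨ 2*j ≠ 11))
Before k := j: (x ≤ p + 2 → ((p ≠ 3*j - 1 → 2*j ≤ 3) ∧ (x ≤ p + 2 → ((p ≠ 3*j - 1 → 2*j ≤ 3) ∧ (x ≤ p + 2 → ((p ≠ 3*j - 1 → 2*j ≤ 3) ∧ (x ≤ p + 2 → ((p ≠ 3*j - 1 → 2*j ≤ 3) ∧ (¬(x ≤ p + 2)) ∧ ((x < j + 10 ∧ p < -8) ∨ 2*j ≠ 11))) ∧ ((¬(x ≤ p + 2)) → ((x < j + 10 ∧ p < -8) ∨ 2*j ≠ 11)))) ∧ ((¬(x ≤ p + 2)) → ((x < j + 10 ∧ p < -8) ∨ 2*j ≠ 11)))) ∧ ((¬(x ≤ p + 2)) → ((x < j + 10 ∧ p < -8) ∨ 2*j ≠ 11)))) ∧ ((¬(x ≤ p + 2)) → ((x < j + 10 ∧ p < -8) ∨ 2*j ≠ 11))
The weakest precondition is (x ≤ p + 2 → ((p ≠ 3*j - 1 → 2*j ≤ 3) ∧ (x ≤ p + 2 → ((p ≠ 3*j - 1 → 2*j ≤ 3) ∧ (x ≤ p + 2 → ((p ≠ 3*j - 1 → 2*j ≤ 3) ∧ (x ≤ p + 2 → ((p ≠ 3*j - 1 → 2*j ≤ 3) ∧ (¬(x ≤ p + 2)) ∧ ((x < j + 10 ∧ p < -8) ∨ 2*j ≠ 11))) ∧ ((¬(x ≤ p + 2)) → ((x < j + 10 ∧ p < -8) ∨ 2*j ≠ 11)))) ∧ ((¬(x ≤ p + 2)) → ((x < j + 10 ∧ p < -8) ∨ 2*j ≠ 11)))) ∧ ((¬(x ≤ p + 2)) → ((x < j + 10 ∧ p < -8) ∨ 2*j ≠ 11)))) ∧ ((¬(x ≤ p + 2)) → ((x < j + 10 ∧ p < -8) ∨ 2*j ≠ 11)).
Check whether (p ≥ -6 → ((p ≠ 3*j - 1 → 2*j ≤ 3) ∧ (p ≥ -6 → ((p ≠ 3*j - 1 → 2*j ≤ 3) ∧ (p ≥ -6 → ((p ≠ 3*j - 1 → 2*j ≤ 3) ∧ (p ≥ -6 → ((p ≠ 3*j - 1 → 2*j ≤ 3) ∧ (¬(p ≥ -6)) ∧ ((j > -14 ∧ p < -8) ∨ 2*j ≠ 11))) ∧ ((¬(p ≥ -6)) → ((j > -14 ∧ p < -8) ∨ 2*j ≠ 11)))) ∧ ((¬(p ≥ -6)) → ((j > -14 ∧ p < -8) ∨ 2*j ≠ 11)))) ∧ ((¬(p ≥ -6)) → ((j > -14 ∧ p < -8) ∨ 2*j ≠ 11)))) ∧ ((¬(p ≥ -6)) → ((j > -14 ∧ p < -8) ∨ 2*j ≠ 11)) ∧ x = -5 implies it.
Countermodel: at the initial state j = 0, p = -7, x = -5, the precondition holds but the weakest precondition fails.
Answer: invalid


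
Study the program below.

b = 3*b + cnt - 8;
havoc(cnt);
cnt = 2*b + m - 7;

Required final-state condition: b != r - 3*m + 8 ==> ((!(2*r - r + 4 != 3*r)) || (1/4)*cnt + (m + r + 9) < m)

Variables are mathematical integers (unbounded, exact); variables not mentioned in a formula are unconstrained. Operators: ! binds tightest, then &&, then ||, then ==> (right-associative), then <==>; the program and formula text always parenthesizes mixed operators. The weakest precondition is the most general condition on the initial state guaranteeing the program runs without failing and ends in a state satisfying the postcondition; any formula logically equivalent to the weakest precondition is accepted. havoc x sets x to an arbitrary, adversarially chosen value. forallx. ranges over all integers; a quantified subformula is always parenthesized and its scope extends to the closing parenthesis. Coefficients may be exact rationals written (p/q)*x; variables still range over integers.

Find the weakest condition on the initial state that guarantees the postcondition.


Working backward. After the program, the postcondition b != r - 3*m + 8 ==> ((!(2*r - r + 4 != 3*r)) || (1/4)*cnt + (m + r + 9) < m) must hold; in canonical form it is b + 3*m != r + 8 ==> ((!(2*r != 4)) || (1/4)*cnt + r < -9).
Before cnt := 2*b + m - 7: b + 3*m != r + 8 ==> ((!(2*r != 4)) || (1/2)*b + (1/4)*m + r < -29/4)
Before havoc cnt: b + 3*m != r + 8 ==> ((!(2*r != 4)) || (1/2)*b + (1/4)*m + r < -29/4)
Before b := 3*b + cnt - 8: 3*b + cnt + 3*m != r + 16 ==> ((!(2*r != 4)) || (3/2)*b + (1/2)*cnt + (1/4)*m + r < -13/4)
Answer: WP = 3*b + cnt + 3*m != r + 16 ==> ((!(2*r != 4)) || (3/2)*b + (1/2)*cnt + (1/4)*m + r < -13/4)


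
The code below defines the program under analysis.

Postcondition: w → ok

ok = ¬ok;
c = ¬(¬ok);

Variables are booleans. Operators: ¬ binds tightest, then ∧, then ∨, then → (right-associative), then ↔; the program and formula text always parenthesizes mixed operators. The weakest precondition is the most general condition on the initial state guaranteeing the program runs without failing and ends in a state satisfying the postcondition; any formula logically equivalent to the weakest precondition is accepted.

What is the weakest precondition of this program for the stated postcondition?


Working backward. After the program, w → ok must hold.
Before c := ¬(¬ok): w → ok
Before ok := ¬ok: w → (¬ok)
Answer: WP = w → (¬ok)


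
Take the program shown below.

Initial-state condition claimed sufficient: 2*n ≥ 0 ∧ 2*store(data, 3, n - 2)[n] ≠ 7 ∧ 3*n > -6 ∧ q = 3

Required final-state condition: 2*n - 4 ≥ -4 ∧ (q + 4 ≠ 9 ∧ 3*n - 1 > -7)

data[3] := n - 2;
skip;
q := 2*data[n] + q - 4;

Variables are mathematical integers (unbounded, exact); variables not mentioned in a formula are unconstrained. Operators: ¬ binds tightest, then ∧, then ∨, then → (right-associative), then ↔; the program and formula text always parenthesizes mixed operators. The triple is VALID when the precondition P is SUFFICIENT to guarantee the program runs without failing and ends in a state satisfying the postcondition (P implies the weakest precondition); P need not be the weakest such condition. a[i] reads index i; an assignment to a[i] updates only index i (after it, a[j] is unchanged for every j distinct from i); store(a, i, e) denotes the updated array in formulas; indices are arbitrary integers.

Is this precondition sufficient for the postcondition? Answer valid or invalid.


Working backward. After the program, the postcondition 2*n - 4 ≥ -4 ∧ (q + 4 ≠ 9 ∧ 3*n - 1 > -7) must hold; in canonical form it is 2*n ≥ 0 ∧ q ≠ 5 ∧ 3*n > -6.
Before q := 2*data[n] + q - 4: 2*n ≥ 0 ∧ 2*data[n] + q ≠ 9 ∧ 3*n > -6
Before skip: 2*n ≥ 0 ∧ 2*data[n] + q ≠ 9 ∧ 3*n > -6
Before data[3] := n - 2: 2*n ≥ 0 ∧ 2*store(data, 3, n - 2)[n] + q ≠ 9 ∧ 3*n > -6
The weakest precondition is 2*n ≥ 0 ∧ 2*store(data, 3, n - 2)[n] + q ≠ 9 ∧ 3*n > -6.
Check whether 2*n ≥ 0 ∧ 2*store(data, 3, n - 2)[n] ≠ 7 ∧ 3*n > -6 ∧ q = 3 implies it.
Countermodel: at the initial state data = {[0] = 3, [3] = 2, elsewhere 2}, n = 0, q = 3, the precondition holds but the weakest precondition fails.
Answer: invalid


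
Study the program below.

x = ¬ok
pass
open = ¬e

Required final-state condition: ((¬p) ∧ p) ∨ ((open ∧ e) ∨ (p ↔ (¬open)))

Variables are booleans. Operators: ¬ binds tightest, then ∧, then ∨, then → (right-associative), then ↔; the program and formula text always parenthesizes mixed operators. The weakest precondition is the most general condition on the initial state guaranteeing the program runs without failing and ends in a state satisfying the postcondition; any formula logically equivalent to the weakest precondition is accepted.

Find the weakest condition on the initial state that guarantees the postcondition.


Working backward. After the program, the postcondition ((¬p) ∧ p) ∨ ((open ∧ e) ∨ (p ↔ (¬open))) must hold; in canonical form it is (open ∧ e) ∨ (p ↔ (¬open)).
Before open := ¬e: p ↔ e
Before skip: p ↔ e
Before x := ¬ok: p ↔ e
Answer: WP = p ↔ e


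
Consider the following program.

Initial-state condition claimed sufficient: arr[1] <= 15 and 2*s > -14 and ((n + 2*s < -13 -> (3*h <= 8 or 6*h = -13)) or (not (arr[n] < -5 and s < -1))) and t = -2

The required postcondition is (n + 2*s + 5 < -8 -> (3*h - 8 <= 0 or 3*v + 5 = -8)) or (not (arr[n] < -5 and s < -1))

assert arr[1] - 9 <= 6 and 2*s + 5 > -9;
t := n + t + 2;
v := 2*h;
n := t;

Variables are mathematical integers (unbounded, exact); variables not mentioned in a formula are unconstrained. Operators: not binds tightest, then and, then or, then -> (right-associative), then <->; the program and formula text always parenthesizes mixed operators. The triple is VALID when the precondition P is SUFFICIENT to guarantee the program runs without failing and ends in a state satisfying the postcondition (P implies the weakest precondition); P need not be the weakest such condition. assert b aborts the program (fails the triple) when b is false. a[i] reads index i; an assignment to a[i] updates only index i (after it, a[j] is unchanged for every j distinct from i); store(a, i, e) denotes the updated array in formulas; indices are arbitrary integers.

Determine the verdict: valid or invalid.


Working backward. After the program, the postcondition (n + 2*s + 5 < -8 -> (3*h - 8 <= 0 or 3*v + 5 = -8)) or (not (arr[n] < -5 and s < -1)) must hold; in canonical form it is (n + 2*s < -13 -> (3*h <= 8 or 3*v = -13)) or (not (arr[n] < -5 and s < -1)).
Before n := t: (2*s + t < -13 -> (3*h <= 8 or 3*v = -13)) or (not (arr[t] < -5 and s < -1))
Before v := 2*h: (2*s + t < -13 -> (3*h <= 8 or 6*h = -13)) or (not (arr[t] < -5 and s < -1))
Before t := n + t + 2: (n + 2*s + t < -15 -> (3*h <= 8 or 6*h = -13)) or (not (arr[n + t + 2] < -5 and s < -1))
Before assert arr[1] - 9 <= 6 and 2*s + 5 > -9: arr[1] <= 15 and 2*s > -14 and ((n + 2*s + t < -15 -> (3*h <= 8 or 6*h = -13)) or (not (arr[n + t + 2] < -5 and s < -1)))
The weakest precondition is arr[1] <= 15 and 2*s > -14 and ((n + 2*s + t < -15 -> (3*h <= 8 or 6*h = -13)) or (not (arr[n + t + 2] < -5 and s < -1))).
Check whether arr[1] <= 15 and 2*s > -14 and ((n + 2*s < -13 -> (3*h <= 8 or 6*h = -13)) or (not (arr[n] < -5 and s < -1))) and t = -2 implies it.
Every state satisfying the precondition satisfies the weakest precondition: the implication holds.
Answer: valid


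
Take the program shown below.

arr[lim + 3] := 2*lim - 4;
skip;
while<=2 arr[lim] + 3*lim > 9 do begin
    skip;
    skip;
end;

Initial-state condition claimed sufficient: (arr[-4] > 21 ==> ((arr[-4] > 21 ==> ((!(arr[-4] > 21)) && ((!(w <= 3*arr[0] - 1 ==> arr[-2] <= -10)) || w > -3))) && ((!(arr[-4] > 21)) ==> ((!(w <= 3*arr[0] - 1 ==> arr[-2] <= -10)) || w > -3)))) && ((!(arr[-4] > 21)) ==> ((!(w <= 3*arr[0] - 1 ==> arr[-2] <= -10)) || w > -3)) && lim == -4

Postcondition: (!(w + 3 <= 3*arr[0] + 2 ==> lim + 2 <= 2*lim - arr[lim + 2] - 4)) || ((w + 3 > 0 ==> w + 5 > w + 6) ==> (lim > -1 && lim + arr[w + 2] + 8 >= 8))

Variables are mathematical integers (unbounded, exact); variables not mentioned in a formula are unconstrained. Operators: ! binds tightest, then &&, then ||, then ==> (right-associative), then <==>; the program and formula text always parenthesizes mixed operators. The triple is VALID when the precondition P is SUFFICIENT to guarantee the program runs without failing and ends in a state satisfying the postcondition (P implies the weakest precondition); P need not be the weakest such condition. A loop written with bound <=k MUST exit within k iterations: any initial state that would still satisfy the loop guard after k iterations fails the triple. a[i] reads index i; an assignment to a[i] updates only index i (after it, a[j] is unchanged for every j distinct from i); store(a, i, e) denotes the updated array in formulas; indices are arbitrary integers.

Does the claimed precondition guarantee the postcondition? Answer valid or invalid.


Working backward. After the program, the postcondition (!(w + 3 <= 3*arr[0] + 2 ==> lim + 2 <= 2*lim - arr[lim + 2] - 4)) || ((w + 3 > 0 ==> w + 5 > w + 6) ==> (lim > -1 && lim + arr[w + 2] + 8 >= 8)) must hold; in canonical form it is (!(w <= 3*arr[0] - 1 ==> arr[lim + 2] <= lim - 6)) || ((!(w > -3)) ==> (lim > -1 && arr[w + 2] + lim >= 0)).
Before the loop (bound <=2), unroll the exhaustion recursion (WP_0 = exit-now case; WP_j = one more guarded iteration, up to j = 2):
  WP_0: (!(arr[lim] + 3*lim > 9)) && ((!(w <= 3*arr[0] - 1 ==> arr[lim + 2] <= lim - 6)) || ((!(w > -3)) ==> (lim > -1 && arr[w + 2] + lim >= 0)))
  WP_1: (arr[lim] + 3*lim > 9 ==> ((!(arr[lim] + 3*lim > 9)) && ((!(w <= 3*arr[0] - 1 ==> arr[lim + 2] <= lim - 6)) || ((!(w > -3)) ==> (lim > -1 && arr[w + 2] + lim >= 0))))) && ((!(arr[lim] + 3*lim > 9)) ==> ((!(w <= 3*arr[0] - 1 ==> arr[lim + 2] <= lim - 6)) || ((!(w > -3)) ==> (lim > -1 && arr[w + 2] + lim >= 0))))
  WP_2: (arr[lim] + 3*lim > 9 ==> ((arr[lim] + 3*lim > 9 ==> ((!(arr[lim] + 3*lim > 9)) && ((!(w <= 3*arr[0] - 1 ==> arr[lim + 2] <= lim - 6)) || ((!(w > -3)) ==> (lim > -1 && arr[w + 2] + lim >= 0))))) && ((!(arr[lim] + 3*lim > 9)) ==> ((!(w <= 3*arr[0] - 1 ==> arr[lim + 2] <= lim - 6)) || ((!(w > -3)) ==> (lim > -1 && arr[w + 2] + lim >= 0)))))) && ((!(arr[lim] + 3*lim > 9)) ==> ((!(w <= 3*arr[0] - 1 ==> arr[lim + 2] <= lim - 6)) || ((!(w > -3)) ==> (lim > -1 && arr[w + 2] + lim >= 0))))
So before the loop: (arr[lim] + 3*lim > 9 ==> ((arr[lim] + 3*lim > 9 ==> ((!(arr[lim] + 3*lim > 9)) && ((!(w <= 3*arr[0] - 1 ==> arr[lim + 2] <= lim - 6)) || ((!(w > -3)) ==> (lim > -1 && arr[w + 2] + lim >= 0))))) && ((!(arr[lim] + 3*lim > 9)) ==> ((!(w <= 3*arr[0] - 1 ==> arr[lim + 2] <= lim - 6)) || ((!(w > -3)) ==> (lim > -1 && arr[w + 2] + lim >= 0)))))) && ((!(arr[lim] + 3*lim > 9)) ==> ((!(w <= 3*arr[0] - 1 ==> arr[lim + 2] <= lim - 6)) || ((!(w > -3)) ==> (lim > -1 && arr[w + 2] + lim >= 0))))
Before skip: (arr[lim] + 3*lim > 9 ==> ((arr[lim] + 3*lim > 9 ==> ((!(arr[lim] + 3*lim > 9)) && ((!(w <= 3*arr[0] - 1 ==> arr[lim + 2] <= lim - 6)) || ((!(w > -3)) ==> (lim > -1 && arr[w + 2] + lim >= 0))))) && ((!(arr[lim] + 3*lim > 9)) ==> ((!(w <= 3*arr[0] - 1 ==> arr[lim + 2] <= lim - 6)) || ((!(w > -3)) ==> (lim > -1 && arr[w + 2] + lim >= 0)))))) && ((!(arr[lim] + 3*lim > 9)) ==> ((!(w <= 3*arr[0] - 1 ==> arr[lim + 2] <= lim - 6)) || ((!(w > -3)) ==> (lim > -1 && arr[w + 2] + lim >= 0))))
Before arr[lim + 3] := 2*lim - 4: (store(arr, lim + 3, 2*lim - 4)[lim] + 3*lim > 9 ==> ((store(arr, lim + 3, 2*lim - 4)[lim] + 3*lim > 9 ==> ((!(store(arr, lim + 3, 2*lim - 4)[lim] + 3*lim > 9)) && ((!(w <= 3*store(arr, lim + 3, 2*lim - 4)[0] - 1 ==> store(arr, lim + 3, 2*lim - 4)[lim + 2] <= lim - 6)) || ((!(w > -3)) ==> (lim > -1 && store(arr, lim + 3, 2*lim - 4)[w + 2] + lim >= 0))))) && ((!(store(arr, lim + 3, 2*lim - 4)[lim] + 3*lim > 9)) ==> ((!(w <= 3*store(arr, lim + 3, 2*lim - 4)[0] - 1 ==> store(arr, lim + 3, 2*lim - 4)[lim + 2] <= lim - 6)) || ((!(w > -3)) ==> (lim > -1 && store(arr, lim + 3, 2*lim - 4)[w + 2] + lim >= 0)))))) && ((!(store(arr, lim + 3, 2*lim - 4)[lim] + 3*lim > 9)) ==> ((!(w <= 3*store(arr, lim + 3, 2*lim - 4)[0] - 1 ==> store(arr, lim + 3, 2*lim - 4)[lim + 2] <= lim - 6)) || ((!(w > -3)) ==> (lim > -1 && store(arr, lim + 3, 2*lim - 4)[w + 2] + lim >= 0))))
The weakest precondition is (store(arr, lim + 3, 2*lim - 4)[lim] + 3*lim > 9 ==> ((store(arr, lim + 3, 2*lim - 4)[lim] + 3*lim > 9 ==> ((!(store(arr, lim + 3, 2*lim - 4)[lim] + 3*lim > 9)) && ((!(w <= 3*store(arr, lim + 3, 2*lim - 4)[0] - 1 ==> store(arr, lim + 3, 2*lim - 4)[lim + 2] <= lim - 6)) || ((!(w > -3)) ==> (lim > -1 && store(arr, lim + 3, 2*lim - 4)[w + 2] + lim >= 0))))) && ((!(store(arr, lim + 3, 2*lim - 4)[lim] + 3*lim > 9)) ==> ((!(w <= 3*store(arr, lim + 3, 2*lim - 4)[0] - 1 ==> store(arr, lim + 3, 2*lim - 4)[lim + 2] <= lim - 6)) || ((!(w > -3)) ==> (lim > -1 && store(arr, lim + 3, 2*lim - 4)[w + 2] + lim >= 0)))))) && ((!(store(arr, lim + 3, 2*lim - 4)[lim] + 3*lim > 9)) ==> ((!(w <= 3*store(arr, lim + 3, 2*lim - 4)[0] - 1 ==> store(arr, lim + 3, 2*lim - 4)[lim + 2] <= lim - 6)) || ((!(w > -3)) ==> (lim > -1 && store(arr, lim + 3, 2*lim - 4)[w + 2] + lim >= 0)))).
Check whether (arr[-4] > 21 ==> ((arr[-4] > 21 ==> ((!(arr[-4] > 21)) && ((!(w <= 3*arr[0] - 1 ==> arr[-2] <= -10)) || w > -3))) && ((!(arr[-4] > 21)) ==> ((!(w <= 3*arr[0] - 1 ==> arr[-2] <= -10)) || w > -3)))) && ((!(arr[-4] > 21)) ==> ((!(w <= 3*arr[0] - 1 ==> arr[-2] <= -10)) || w > -3)) && lim == -4 implies it.
Every state satisfying the precondition satisfies the weakest precondition: the implication holds.
Answer: valid


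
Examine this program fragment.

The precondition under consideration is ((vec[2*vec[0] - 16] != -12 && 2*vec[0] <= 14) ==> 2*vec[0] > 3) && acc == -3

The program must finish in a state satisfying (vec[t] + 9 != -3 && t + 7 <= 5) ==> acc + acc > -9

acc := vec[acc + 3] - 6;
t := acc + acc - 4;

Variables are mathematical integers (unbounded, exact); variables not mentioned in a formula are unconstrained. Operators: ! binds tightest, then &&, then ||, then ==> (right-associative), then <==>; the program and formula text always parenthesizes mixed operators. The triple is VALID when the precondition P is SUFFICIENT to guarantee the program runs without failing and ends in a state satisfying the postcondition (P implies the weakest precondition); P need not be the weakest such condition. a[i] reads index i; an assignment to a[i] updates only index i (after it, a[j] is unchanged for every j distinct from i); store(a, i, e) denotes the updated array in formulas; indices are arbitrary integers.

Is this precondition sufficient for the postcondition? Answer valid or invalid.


Working backward. After the program, the postcondition (vec[t] + 9 != -3 && t + 7 <= 5) ==> acc + acc > -9 must hold; in canonical form it is (vec[t] != -12 && t <= -2) ==> 2*acc > -9.
Before t := acc + acc - 4: (vec[2*acc - 4] != -12 && 2*acc <= 2) ==> 2*acc > -9
Before acc := vec[acc + 3] - 6: (vec[2*vec[acc + 3] - 16] != -12 && 2*vec[acc + 3] <= 14) ==> 2*vec[acc + 3] > 3
The weakest precondition is (vec[2*vec[acc + 3] - 16] != -12 && 2*vec[acc + 3] <= 14) ==> 2*vec[acc + 3] > 3.
Check whether ((vec[2*vec[0] - 16] != -12 && 2*vec[0] <= 14) ==> 2*vec[0] > 3) && acc == -3 implies it.
Every state satisfying the precondition satisfies the weakest precondition: the implication holds.
Answer: valid


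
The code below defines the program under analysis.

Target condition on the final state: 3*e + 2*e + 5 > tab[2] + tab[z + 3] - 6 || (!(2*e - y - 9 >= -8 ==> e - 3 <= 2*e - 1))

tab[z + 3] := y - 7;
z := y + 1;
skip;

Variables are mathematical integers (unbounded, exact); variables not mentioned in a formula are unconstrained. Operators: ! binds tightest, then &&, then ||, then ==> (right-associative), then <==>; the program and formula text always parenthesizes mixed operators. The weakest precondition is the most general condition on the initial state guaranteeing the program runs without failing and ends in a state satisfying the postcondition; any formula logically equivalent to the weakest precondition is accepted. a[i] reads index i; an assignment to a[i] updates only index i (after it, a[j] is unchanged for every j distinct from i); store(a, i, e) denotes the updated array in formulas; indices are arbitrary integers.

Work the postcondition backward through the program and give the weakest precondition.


Working backward. After the program, the postcondition 3*e + 2*e + 5 > tab[2] + tab[z + 3] - 6 || (!(2*e - y - 9 >= -8 ==> e - 3 <= 2*e - 1)) must hold; in canonical form it is 5*e > tab[z + 3] + tab[2] - 11 || (!(2*e >= y + 1 ==> e >= -2)).
Before skip: 5*e > tab[z + 3] + tab[2] - 11 || (!(2*e >= y + 1 ==> e >= -2))
Before z := y + 1: 5*e > tab[y + 4] + tab[2] - 11 || (!(2*e >= y + 1 ==> e >= -2))
Before tab[z + 3] := y - 7: 5*e > store(tab, z + 3, y - 7)[y + 4] + store(tab, z + 3, y - 7)[2] - 11 || (!(2*e >= y + 1 ==> e >= -2))
Answer: WP = 5*e > store(tab, z + 3, y - 7)[y + 4] + store(tab, z + 3, y - 7)[2] - 11 || (!(2*e >= y + 1 ==> e >= -2))


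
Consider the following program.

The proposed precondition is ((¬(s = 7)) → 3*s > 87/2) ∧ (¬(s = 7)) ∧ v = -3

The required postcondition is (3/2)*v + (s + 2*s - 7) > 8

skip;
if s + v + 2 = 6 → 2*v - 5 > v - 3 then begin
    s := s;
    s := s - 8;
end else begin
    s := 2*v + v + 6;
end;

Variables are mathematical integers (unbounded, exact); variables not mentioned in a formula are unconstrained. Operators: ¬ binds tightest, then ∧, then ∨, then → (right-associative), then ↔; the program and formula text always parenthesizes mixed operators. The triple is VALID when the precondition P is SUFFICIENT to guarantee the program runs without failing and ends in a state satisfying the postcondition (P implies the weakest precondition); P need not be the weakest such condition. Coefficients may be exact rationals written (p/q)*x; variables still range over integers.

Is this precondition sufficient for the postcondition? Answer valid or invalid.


Working backward. After the program, the postcondition (3/2)*v + (s + 2*s - 7) > 8 must hold; in canonical form it is 3*s + (3/2)*v > 15.
Then branch requires 3*s + (3/2)*v > 39; else branch requires (21/2)*v > -3.
Before the if: ((s + v = 4 → v > 2) → 3*s + (3/2)*v > 39) ∧ ((¬(s + v = 4 → v > 2)) → (21/2)*v > -3)
Before skip: ((s + v = 4 → v > 2) → 3*s + (3/2)*v > 39) ∧ ((¬(s + v = 4 → v > 2)) → (21/2)*v > -3)
The weakest precondition is ((s + v = 4 → v > 2) → 3*s + (3/2)*v > 39) ∧ ((¬(s + v = 4 → v > 2)) → (21/2)*v > -3).
Check whether ((¬(s = 7)) → 3*s > 87/2) ∧ (¬(s = 7)) ∧ v = -3 implies it.
Every state satisfying the precondition satisfies the weakest precondition: the implication holds.
Answer: valid


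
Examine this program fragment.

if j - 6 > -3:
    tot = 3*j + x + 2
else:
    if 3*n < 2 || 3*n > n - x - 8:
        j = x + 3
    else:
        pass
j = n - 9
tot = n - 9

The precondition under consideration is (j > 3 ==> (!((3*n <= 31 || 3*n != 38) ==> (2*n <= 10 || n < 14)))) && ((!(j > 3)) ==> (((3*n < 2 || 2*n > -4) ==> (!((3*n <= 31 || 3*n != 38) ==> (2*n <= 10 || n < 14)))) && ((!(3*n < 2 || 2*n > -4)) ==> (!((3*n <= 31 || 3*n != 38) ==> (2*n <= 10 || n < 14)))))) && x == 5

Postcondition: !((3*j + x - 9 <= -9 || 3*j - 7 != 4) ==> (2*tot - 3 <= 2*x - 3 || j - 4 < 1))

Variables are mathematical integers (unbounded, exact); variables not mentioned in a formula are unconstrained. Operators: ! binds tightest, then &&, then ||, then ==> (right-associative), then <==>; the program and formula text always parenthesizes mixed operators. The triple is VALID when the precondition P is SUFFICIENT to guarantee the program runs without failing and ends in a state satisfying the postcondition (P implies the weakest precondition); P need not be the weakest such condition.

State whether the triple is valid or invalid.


Working backward. After the program, the postcondition !((3*j + x - 9 <= -9 || 3*j - 7 != 4) ==> (2*tot - 3 <= 2*x - 3 || j - 4 < 1)) must hold; in canonical form it is !((3*j + x <= 0 || 3*j != 11) ==> (2*tot <= 2*x || j < 5)).
Before tot := n - 9: !((3*j + x <= 0 || 3*j != 11) ==> (2*n <= 2*x + 18 || j < 5))
Before j := n - 9: !((3*n + x <= 27 || 3*n != 38) ==> (2*n <= 2*x + 18 || n < 14))
Then branch requires !((3*n + x <= 27 || 3*n != 38) ==> (2*n <= 2*x + 18 || n < 14)); else branch requires ((3*n < 2 || 2*n + x > -8) ==> (!((3*n + x <= 27 || 3*n != 38) ==> (2*n <= 2*x + 18 || n < 14)))) && ((!(3*n < 2 || 2*n + x > -8)) ==> (!((3*n + x <= 27 || 3*n != 38) ==> (2*n <= 2*x + 18 || n < 14)))).
Before the if: (j > 3 ==> (!((3*n + x <= 27 || 3*n != 38) ==> (2*n <= 2*x + 18 || n < 14)))) && ((!(j > 3)) ==> (((3*n < 2 || 2*n + x > -8) ==> (!((3*n + x <= 27 || 3*n != 38) ==> (2*n <= 2*x + 18 || n < 14)))) && ((!(3*n < 2 || 2*n + x > -8)) ==> (!((3*n + x <= 27 || 3*n != 38) ==> (2*n <= 2*x + 18 || n < 14))))))
The weakest precondition is (j > 3 ==> (!((3*n + x <= 27 || 3*n != 38) ==> (2*n <= 2*x + 18 || n < 14)))) && ((!(j > 3)) ==> (((3*n < 2 || 2*n + x > -8) ==> (!((3*n + x <= 27 || 3*n != 38) ==> (2*n <= 2*x + 18 || n < 14)))) && ((!(3*n < 2 || 2*n + x > -8)) ==> (!((3*n + x <= 27 || 3*n != 38) ==> (2*n <= 2*x + 18 || n < 14)))))).
Check whether (j > 3 ==> (!((3*n <= 31 || 3*n != 38) ==> (2*n <= 10 || n < 14)))) && ((!(j > 3)) ==> (((3*n < 2 || 2*n > -4) ==> (!((3*n <= 31 || 3*n != 38) ==> (2*n <= 10 || n < 14)))) && ((!(3*n < 2 || 2*n > -4)) ==> (!((3*n <= 31 || 3*n != 38) ==> (2*n <= 10 || n < 14)))))) && x == 5 implies it.
Countermodel: at the initial state j = 4, n = 14, x = 5, the precondition holds but the weakest precondition fails.
Answer: invalid
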